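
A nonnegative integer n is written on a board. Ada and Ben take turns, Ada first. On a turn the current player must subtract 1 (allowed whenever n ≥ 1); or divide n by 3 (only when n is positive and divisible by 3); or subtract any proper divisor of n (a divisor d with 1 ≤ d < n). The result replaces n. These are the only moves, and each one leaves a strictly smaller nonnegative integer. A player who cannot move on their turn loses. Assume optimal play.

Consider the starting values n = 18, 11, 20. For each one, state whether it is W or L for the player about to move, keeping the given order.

18: W, 11: L, 20: W

Label each position W (a win for the player to move) or L (a loss). A position with no legal move is L; any other position is W exactly when some move reaches an L, and L when every move reaches a W.
n=0: no move → L
n=1: can move to 0, which is L ⇒ W
n=2: the only move is to 1(W), a W ⇒ L
n=3: can move to 2, which is L ⇒ W
n=4: can move to 2, which is L ⇒ W
n=5: the only move is to 4(W), a W ⇒ L
n=6: can move to 2, which is L ⇒ W
n=7: the only move is to 6(W), a W ⇒ L
n=8: can move to 7, which is L ⇒ W
n=9: moves to 3(W), 6(W), 8(W); every one is W ⇒ L
n=10: can move to 5, which is L ⇒ W
n=11: the only move is to 10(W), a W ⇒ L
n=12: can move to 9, which is L ⇒ W
n=13: the only move is to 12(W), a W ⇒ L
n=14: can move to 7, which is L ⇒ W
n=15: can move to 5, which is L ⇒ W
n=16: moves to 8(W), 12(W), 14(W), 15(W); every one is W ⇒ L
n=17: can move to 16, which is L ⇒ W
n=18: can move to 9, which is L ⇒ W
n=19: the only move is to 18(W), a W ⇒ L
n=20: can move to 16, which is L ⇒ W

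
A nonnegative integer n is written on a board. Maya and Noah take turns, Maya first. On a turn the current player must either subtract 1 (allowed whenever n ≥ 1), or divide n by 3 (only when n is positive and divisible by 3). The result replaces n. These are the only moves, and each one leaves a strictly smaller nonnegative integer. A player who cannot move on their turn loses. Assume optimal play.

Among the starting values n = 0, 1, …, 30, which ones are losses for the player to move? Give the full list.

Use the standard recursion: the mover loses at a terminal position; elsewhere, the mover wins exactly when some move hands the opponent an L position.
n=0: no move → L
n=1: W (go to 0, an L position)
n=2: L (sole option 1(W) is W)
n=3: W (go to 2, an L position)
n=4: L (sole option 3(W) is W)
n=5: W (go to 4, an L position)
n=6: W (go to 2, an L position)
n=7: L (sole option 6(W) is W)
n=8: W (go to 7, an L position)
n=9: L (options 3(W), 8(W) are all W)
n=10: W (go to 9, an L position)
n=11: L (sole option 10(W) is W)
n=12: W (go to 4, an L position)
n=13: L (sole option 12(W) is W)
n=14: W (go to 13, an L position)
n=15: L (options 5(W), 14(W) are all W)
n=16: W (go to 15, an L position)
n=17: L (sole option 16(W) is W)
n=18: W (go to 17, an L position)
n=19: L (sole option 18(W) is W)
n=20: W (go to 19, an L position)
n=21: W (go to 7, an L position)
n=22: L (sole option 21(W) is W)
n=23: W (go to 22, an L position)
n=24: L (options 8(W), 23(W) are all W)
n=25: W (go to 24, an L position)
n=26: L (sole option 25(W) is W)
n=27: W (go to 9, an L position)
n=28: L (sole option 27(W) is W)
n=29: W (go to 28, an L position)
n=30: L (options 10(W), 29(W) are all W)
Reading off the rows marked L gives the requested list; there are 15 such values of n.

0, 2, 4, 7, 9, 11, 13, 15, 17, 19, 22, 24, 26, 28, 30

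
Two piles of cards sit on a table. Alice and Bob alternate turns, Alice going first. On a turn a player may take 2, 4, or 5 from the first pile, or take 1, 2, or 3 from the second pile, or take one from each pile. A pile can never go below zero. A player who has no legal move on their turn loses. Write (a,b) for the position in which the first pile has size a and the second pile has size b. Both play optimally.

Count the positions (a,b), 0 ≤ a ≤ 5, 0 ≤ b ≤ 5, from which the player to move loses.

10

Use the standard recursion: the mover loses at a terminal position; elsewhere, the mover wins exactly when some move hands the opponent an L position.
Every move lowers a or b (never raises either), so fill the grid row by row in increasing a, and left to right within a row: each cell's successors are then already labelled.
      b=0  b=1  b=2  b=3  b=4  b=5
a=0:    L    W    W    W    L    W
a=1:    L    W    W    W    L    W
a=2:    W    W    L    W    W    W
a=3:    W    L    W    W    W    L
a=4:    W    L    W    W    W    L
a=5:    W    W    W    L    W    W
Cells with no legal move (terminal, hence L): (0,0), (1,0).
The remaining L cells, each justified by listing all of its moves:
(0,4): moves to (0,3)(W), (0,2)(W), (0,1)(W); every one is W ⇒ L
(1,4): moves to (1,3)(W), (1,2)(W), (1,1)(W), (0,3)(W); every one is W ⇒ L
(2,2): moves to (0,2)(W), (2,1)(W), (2,0)(W), (1,1)(W); every one is W ⇒ L
(3,1): moves to (1,1)(W), (3,0)(W), (2,0)(W); every one is W ⇒ L
(3,5): moves to (1,5)(W), (3,4)(W), (3,3)(W), (3,2)(W), (2,4)(W); every one is W ⇒ L
(4,1): moves to (2,1)(W), (0,1)(W), (4,0)(W), (3,0)(W); every one is W ⇒ L
(4,5): moves to (2,5)(W), (0,5)(W), (4,4)(W), (4,3)(W), (4,2)(W), (3,4)(W); every one is W ⇒ L
(5,3): moves to (3,3)(W), (1,3)(W), (0,3)(W), (5,2)(W), (5,1)(W), (5,0)(W), (4,2)(W); every one is W ⇒ L
Every other cell has at least one move into one of the L cells above, so it is W.
L cells per row: a=0: 2, a=1: 2, a=2: 1, a=3: 2, a=4: 2, a=5: 1; total 10.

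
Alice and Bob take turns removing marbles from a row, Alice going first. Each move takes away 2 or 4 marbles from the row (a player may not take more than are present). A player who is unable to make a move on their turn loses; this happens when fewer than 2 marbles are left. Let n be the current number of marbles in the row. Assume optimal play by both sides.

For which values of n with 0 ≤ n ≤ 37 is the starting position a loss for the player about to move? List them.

0, 1, 6, 7, 12, 13, 18, 19, 24, 25, 30, 31, 36, 37

Compute win/loss labels from the base case upward. A position with no move is L. Any other position is W if it can reach an L in one move, else L.
n=0: no move → L
n=1: no move → L
n=2: →0(L), so W
n=3: →1(L), so W
n=4: →0(L), so W
n=5: →1(L), so W
n=6: →4(W), 2(W) — all W, so L
n=7: →5(W), 3(W) — all W, so L
n=8: →6(L), so W
n=9: →7(L), so W
n=10: →6(L), so W
n=11: →7(L), so W
n=12: →10(W), 8(W) — all W, so L
n=13: →11(W), 9(W) — all W, so L
n=14: →12(L), so W
n=15: →13(L), so W
n=16: →12(L), so W
n=17: →13(L), so W
n=18: →16(W), 14(W) — all W, so L
n=19: →17(W), 15(W) — all W, so L
n=20: →18(L), so W
n=21: →19(L), so W
n=22: →18(L), so W
n=23: →19(L), so W
n=24: →22(W), 20(W) — all W, so L
n=25: →23(W), 21(W) — all W, so L
n=26: →24(L), so W
n=27: →25(L), so W
n=28: →24(L), so W
n=29: →25(L), so W
n=30: →28(W), 26(W) — all W, so L
n=31: →29(W), 27(W) — all W, so L
n=32: →30(L), so W
n=33: →31(L), so W
n=34: →30(L), so W
n=35: →31(L), so W
n=36: →34(W), 32(W) — all W, so L
n=37: →35(W), 33(W) — all W, so L
The losing starting values of n are exactly the entries labelled L in this table (14 of them).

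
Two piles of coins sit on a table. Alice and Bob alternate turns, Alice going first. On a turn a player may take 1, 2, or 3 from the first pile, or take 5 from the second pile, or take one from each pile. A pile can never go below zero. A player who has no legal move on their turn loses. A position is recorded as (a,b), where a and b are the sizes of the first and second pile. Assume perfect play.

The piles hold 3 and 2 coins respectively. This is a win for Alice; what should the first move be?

Move to (0,2).

Compute win/loss labels from the base case upward. A position with no move is L. Any other position is W if it can reach an L in one move, else L.
No move ever increases a pile, so every position that can arise here has a ≤ 3 and b ≤ 2; it is enough to label the cells with 0 ≤ a ≤ 3 and 0 ≤ b ≤ 2.
Every move lowers a or b (never raises either), so fill the grid row by row in increasing a, and left to right within a row: each cell's successors are then already labelled.
      b=0  b=1  b=2
a=0:    L    L    L
a=1:    W    W    W
a=2:    W    W    W
a=3:    W    W    W
Cells with no legal move (terminal, hence L): (0,0), (0,1), (0,2).
Every other cell has at least one move into one of the L cells above, so it is W.
From (3,2), the L positions reachable in one move are: (0,2).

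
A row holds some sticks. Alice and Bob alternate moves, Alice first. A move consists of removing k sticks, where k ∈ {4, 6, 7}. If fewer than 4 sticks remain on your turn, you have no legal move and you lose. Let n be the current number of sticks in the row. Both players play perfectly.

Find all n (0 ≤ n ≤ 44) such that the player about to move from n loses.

Use the standard recursion: the mover loses at a terminal position; elsewhere, the mover wins exactly when some move hands the opponent an L position.
n=0: no move → L
n=1: no move → L
n=2: no move → L
n=3: no move → L
n=4: →0(L), so W
n=5: →1(L), so W
n=6: →2(L), so W
n=7: →3(L), so W
n=8: →2(L), so W
n=9: →3(L), so W
n=10: →3(L), so W
n=11: →7(W), 5(W), 4(W) — all W, so L
n=12: →8(W), 6(W), 5(W) — all W, so L
n=13: →9(W), 7(W), 6(W) — all W, so L
n=14: →10(W), 8(W), 7(W) — all W, so L
n=15: →11(L), so W
n=16: →12(L), so W
n=17: →13(L), so W
n=18: →14(L), so W
n=19: →13(L), so W
n=20: →14(L), so W
n=21: →14(L), so W
n=22: →18(W), 16(W), 15(W) — all W, so L
n=23: →19(W), 17(W), 16(W) — all W, so L
n=24: →20(W), 18(W), 17(W) — all W, so L
n=25: →21(W), 19(W), 18(W) — all W, so L
n=26: →22(L), so W
n=27: →23(L), so W
n=28: →24(L), so W
n=29: →25(L), so W
n=30: →24(L), so W
n=31: →25(L), so W
n=32: →25(L), so W
n=33: →29(W), 27(W), 26(W) — all W, so L
n=34: →30(W), 28(W), 27(W) — all W, so L
n=35: →31(W), 29(W), 28(W) — all W, so L
n=36: →32(W), 30(W), 29(W) — all W, so L
n=37: →33(L), so W
n=38: →34(L), so W
n=39: →35(L), so W
n=40: →36(L), so W
n=41: →35(L), so W
n=42: →36(L), so W
n=43: →36(L), so W
n=44: →40(W), 38(W), 37(W) — all W, so L
The losing starting values of n are exactly the entries labelled L in this table (17 of them).

0, 1, 2, 3, 11, 12, 13, 14, 22, 23, 24, 25, 33, 34, 35, 36, 44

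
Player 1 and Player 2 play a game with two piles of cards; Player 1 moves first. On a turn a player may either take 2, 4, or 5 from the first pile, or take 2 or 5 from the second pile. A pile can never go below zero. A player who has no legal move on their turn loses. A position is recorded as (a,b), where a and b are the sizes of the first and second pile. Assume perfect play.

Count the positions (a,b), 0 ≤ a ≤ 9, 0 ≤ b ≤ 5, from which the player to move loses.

Use the standard recursion: the mover loses at a terminal position; elsewhere, the mover wins exactly when some move hands the opponent an L position.
Every move lowers a or b (never raises either), so fill the grid row by row in increasing a, and left to right within a row: each cell's successors are then already labelled.
      b=0  b=1  b=2  b=3  b=4  b=5
a=0:    L    L    W    W    L    W
a=1:    L    L    W    W    L    W
a=2:    W    W    L    L    W    W
a=3:    W    W    L    L    W    W
a=4:    W    W    W    W    W    L
a=5:    W    W    W    W    W    L
a=6:    W    W    W    W    W    W
a=7:    L    L    W    W    L    W
a=8:    L    L    W    W    L    W
a=9:    W    W    L    L    W    W
Cells with no legal move (terminal, hence L): (0,0), (0,1), (1,0), (1,1).
The remaining L cells, each justified by listing all of its moves:
(0,4): only reaches (0,2)(W), which is W → L
(1,4): only reaches (1,2)(W), which is W → L
(2,2): only reaches (0,2)(W), (2,0)(W), all W → L
(2,3): only reaches (0,3)(W), (2,1)(W), all W → L
(3,2): only reaches (1,2)(W), (3,0)(W), all W → L
(3,3): only reaches (1,3)(W), (3,1)(W), all W → L
(4,5): only reaches (2,5)(W), (0,5)(W), (4,3)(W), (4,0)(W), all W → L
(5,5): only reaches (3,5)(W), (1,5)(W), (0,5)(W), (5,3)(W), (5,0)(W), all W → L
(7,0): only reaches (5,0)(W), (3,0)(W), (2,0)(W), all W → L
(7,1): only reaches (5,1)(W), (3,1)(W), (2,1)(W), all W → L
(7,4): only reaches (5,4)(W), (3,4)(W), (2,4)(W), (7,2)(W), all W → L
(8,0): only reaches (6,0)(W), (4,0)(W), (3,0)(W), all W → L
(8,1): only reaches (6,1)(W), (4,1)(W), (3,1)(W), all W → L
(8,4): only reaches (6,4)(W), (4,4)(W), (3,4)(W), (8,2)(W), all W → L
(9,2): only reaches (7,2)(W), (5,2)(W), (4,2)(W), (9,0)(W), all W → L
(9,3): only reaches (7,3)(W), (5,3)(W), (4,3)(W), (9,1)(W), all W → L
Every other cell has at least one move into one of the L cells above, so it is W.
L cells per row: a=0: 3, a=1: 3, a=2: 2, a=3: 2, a=4: 1, a=5: 1, a=6: 0, a=7: 3, a=8: 3, a=9: 2; total 20.

20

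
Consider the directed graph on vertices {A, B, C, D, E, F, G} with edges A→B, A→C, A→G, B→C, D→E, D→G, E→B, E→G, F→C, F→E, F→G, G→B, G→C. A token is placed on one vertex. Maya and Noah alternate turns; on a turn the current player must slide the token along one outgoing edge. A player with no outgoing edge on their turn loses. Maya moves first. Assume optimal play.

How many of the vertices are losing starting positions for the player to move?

2

Label each position W (a win for the player to move) or L (a loss). A position with no legal move is L; any other position is W exactly when some move reaches an L, and L when every move reaches a W.
Every edge goes from a vertex to one that appears earlier in the order C, B, G, E, A, F, D, so processing vertices in that order labels each vertex after all of its successors.
C: no outgoing edge → L
B: →C(L), so W
G: →C(L), so W
E: →G(W), B(W) — all W, so L
A: →C(L), so W
F: →E(L), so W
D: →E(L), so W
The L vertices are C, E; that is 2 in all.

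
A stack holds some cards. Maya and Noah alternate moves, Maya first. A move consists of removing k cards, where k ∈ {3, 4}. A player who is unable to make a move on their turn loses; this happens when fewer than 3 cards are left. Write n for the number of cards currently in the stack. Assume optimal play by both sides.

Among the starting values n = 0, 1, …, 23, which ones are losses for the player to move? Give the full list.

Work bottom-up. With no move the player to move loses. Otherwise the position is W if at least one move leads to an L position for the opponent, and L if every move leads to a W.
n=0: no move → L
n=1: no move → L
n=2: no move → L
n=3: W (go to 0, an L position)
n=4: W (go to 1, an L position)
n=5: W (go to 2, an L position)
n=6: W (go to 2, an L position)
n=7: L (options 4(W), 3(W) are all W)
n=8: L (options 5(W), 4(W) are all W)
n=9: L (options 6(W), 5(W) are all W)
n=10: W (go to 7, an L position)
n=11: W (go to 8, an L position)
n=12: W (go to 9, an L position)
n=13: W (go to 9, an L position)
n=14: L (options 11(W), 10(W) are all W)
n=15: L (options 12(W), 11(W) are all W)
n=16: L (options 13(W), 12(W) are all W)
n=17: W (go to 14, an L position)
n=18: W (go to 15, an L position)
n=19: W (go to 16, an L position)
n=20: W (go to 16, an L position)
n=21: L (options 18(W), 17(W) are all W)
n=22: L (options 19(W), 18(W) are all W)
n=23: L (options 20(W), 19(W) are all W)
Reading off the rows marked L gives the requested list; there are 12 such values of n.

0, 1, 2, 7, 8, 9, 14, 15, 16, 21, 22, 23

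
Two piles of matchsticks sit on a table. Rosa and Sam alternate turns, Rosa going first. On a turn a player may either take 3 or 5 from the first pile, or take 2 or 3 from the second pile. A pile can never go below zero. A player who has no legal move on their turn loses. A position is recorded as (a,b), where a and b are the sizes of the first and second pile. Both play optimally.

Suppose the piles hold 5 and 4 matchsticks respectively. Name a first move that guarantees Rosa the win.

Move to (5,2).

Label each position W (a win for the player to move) or L (a loss). A position with no legal move is L; any other position is W exactly when some move reaches an L, and L when every move reaches a W.
No move ever increases a pile, so every position that can arise here has a ≤ 5 and b ≤ 4; it is enough to label the cells with 0 ≤ a ≤ 5 and 0 ≤ b ≤ 4.
Every move lowers a or b (never raises either), so fill the grid row by row in increasing a, and left to right within a row: each cell's successors are then already labelled.
      b=0  b=1  b=2  b=3  b=4
a=0:    L    L    W    W    W
a=1:    L    L    W    W    W
a=2:    L    L    W    W    W
a=3:    W    W    L    L    W
a=4:    W    W    L    L    W
a=5:    W    W    L    L    W
Cells with no legal move (terminal, hence L): (0,0), (0,1), (1,0), (1,1), (2,0), (2,1).
The remaining L cells, each justified by listing all of its moves:
(3,2): moves to (0,2)(W), (3,0)(W); every one is W ⇒ L
(3,3): moves to (0,3)(W), (3,1)(W), (3,0)(W); every one is W ⇒ L
(4,2): moves to (1,2)(W), (4,0)(W); every one is W ⇒ L
(4,3): moves to (1,3)(W), (4,1)(W), (4,0)(W); every one is W ⇒ L
(5,2): moves to (2,2)(W), (0,2)(W), (5,0)(W); every one is W ⇒ L
(5,3): moves to (2,3)(W), (0,3)(W), (5,1)(W), (5,0)(W); every one is W ⇒ L
Every other cell has at least one move into one of the L cells above, so it is W.
From (5,4), the L positions reachable in one move are: (5,2).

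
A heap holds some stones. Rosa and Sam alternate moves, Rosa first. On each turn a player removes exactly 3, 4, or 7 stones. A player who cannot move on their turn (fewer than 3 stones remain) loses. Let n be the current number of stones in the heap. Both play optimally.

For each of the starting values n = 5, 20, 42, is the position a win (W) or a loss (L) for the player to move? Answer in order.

Work bottom-up. With no move the player to move loses. Otherwise the position is W if at least one move leads to an L position for the opponent, and L if every move leads to a W.
n=0: no move → L
n=1: no move → L
n=2: no move → L
n=3: →0(L), so W
n=4: →1(L), so W
n=5: →2(L), so W
n=6: →2(L), so W
n=7: →0(L), so W
n=8: →1(L), so W
n=9: →2(L), so W
n=10: →7(W), 6(W), 3(W) — all W, so L
n=11: →8(W), 7(W), 4(W) — all W, so L
n=12: →9(W), 8(W), 5(W) — all W, so L
n=13: →10(L), so W
n=14: →11(L), so W
n=15: →12(L), so W
n=16: →12(L), so W
n=17: →10(L), so W
n=18: →11(L), so W
n=19: →12(L), so W
n=20: →17(W), 16(W), 13(W) — all W, so L
n=21: →18(W), 17(W), 14(W) — all W, so L
n=22: →19(W), 18(W), 15(W) — all W, so L
n=23: →20(L), so W
n=24: →21(L), so W
n=25: →22(L), so W
n=26: →22(L), so W
n=27: →20(L), so W
n=28: →21(L), so W
n=29: →22(L), so W
n=30: →27(W), 26(W), 23(W) — all W, so L
n=31: →28(W), 27(W), 24(W) — all W, so L
n=32: →29(W), 28(W), 25(W) — all W, so L
n=33: →30(L), so W
n=34: →31(L), so W
n=35: →32(L), so W
n=36: →32(L), so W
n=37: →30(L), so W
n=38: →31(L), so W
n=39: →32(L), so W
n=40: →37(W), 36(W), 33(W) — all W, so L
n=41: →38(W), 37(W), 34(W) — all W, so L
n=42: →39(W), 38(W), 35(W) — all W, so L

5: W, 20: L, 42: L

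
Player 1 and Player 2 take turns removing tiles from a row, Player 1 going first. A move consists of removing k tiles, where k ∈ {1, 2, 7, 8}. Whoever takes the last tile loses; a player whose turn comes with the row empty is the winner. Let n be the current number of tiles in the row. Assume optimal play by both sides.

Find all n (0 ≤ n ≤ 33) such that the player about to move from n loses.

1, 4, 7, 10, 13, 16, 19, 22, 25, 28, 31

Build the W/L table. Terminal = W. A non-terminal position is W if it has a move to some L; otherwise it is L.
n=0: no move; the opponent has just taken the last tile and therefore loses → W
n=1: →0(W) only, which is W, so L
n=2: →1(L), so W
n=3: →1(L), so W
n=4: →3(W), 2(W) — all W, so L
n=5: →4(L), so W
n=6: →4(L), so W
n=7: →6(W), 5(W), 0(W) — all W, so L
n=8: →7(L), so W
n=9: →7(L), so W
n=10: →9(W), 8(W), 3(W), 2(W) — all W, so L
n=11: →10(L), so W
n=12: →10(L), so W
n=13: →12(W), 11(W), 6(W), 5(W) — all W, so L
n=14: →13(L), so W
n=15: →13(L), so W
n=16: →15(W), 14(W), 9(W), 8(W) — all W, so L
n=17: →16(L), so W
n=18: →16(L), so W
n=19: →18(W), 17(W), 12(W), 11(W) — all W, so L
n=20: →19(L), so W
n=21: →19(L), so W
n=22: →21(W), 20(W), 15(W), 14(W) — all W, so L
n=23: →22(L), so W
n=24: →22(L), so W
n=25: →24(W), 23(W), 18(W), 17(W) — all W, so L
n=26: →25(L), so W
n=27: →25(L), so W
n=28: →27(W), 26(W), 21(W), 20(W) — all W, so L
n=29: →28(L), so W
n=30: →28(L), so W
n=31: →30(W), 29(W), 24(W), 23(W) — all W, so L
n=32: →31(L), so W
n=33: →31(L), so W
Reading off the rows marked L gives the requested list; there are 11 such values of n.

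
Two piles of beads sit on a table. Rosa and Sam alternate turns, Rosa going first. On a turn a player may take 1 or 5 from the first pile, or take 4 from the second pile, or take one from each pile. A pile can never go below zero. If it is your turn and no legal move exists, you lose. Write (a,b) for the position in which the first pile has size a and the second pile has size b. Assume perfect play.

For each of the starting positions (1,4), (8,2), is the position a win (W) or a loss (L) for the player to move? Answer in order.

(1,4): W, (8,2): L

Classify positions by backward induction: terminal positions (no move available) are L. From any other position, the mover wins iff some move reaches an L.
No move ever increases a pile, so every position that can arise here has a ≤ 8 and b ≤ 4; it is enough to label the cells with 0 ≤ a ≤ 8 and 0 ≤ b ≤ 4.
Every move lowers a or b (never raises either), so fill the grid row by row in increasing a, and left to right within a row: each cell's successors are then already labelled.
      b=0  b=1  b=2  b=3  b=4
a=0:    L    L    L    L    W
a=1:    W    W    W    W    W
a=2:    L    L    L    L    W
a=3:    W    W    W    W    W
a=4:    L    L    L    L    W
a=5:    W    W    W    W    W
a=6:    L    L    L    L    W
a=7:    W    W    W    W    W
a=8:    L    L    L    L    W
Cells with no legal move (terminal, hence L): (0,0), (0,1), (0,2), (0,3).
The remaining L cells, each justified by listing all of its moves:
(2,0): only reaches (1,0)(W), which is W → L
(2,1): only reaches (1,1)(W), (1,0)(W), all W → L
(2,2): only reaches (1,2)(W), (1,1)(W), all W → L
(2,3): only reaches (1,3)(W), (1,2)(W), all W → L
(4,0): only reaches (3,0)(W), which is W → L
(4,1): only reaches (3,1)(W), (3,0)(W), all W → L
(4,2): only reaches (3,2)(W), (3,1)(W), all W → L
(4,3): only reaches (3,3)(W), (3,2)(W), all W → L
(6,0): only reaches (5,0)(W), (1,0)(W), all W → L
(6,1): only reaches (5,1)(W), (1,1)(W), (5,0)(W), all W → L
(6,2): only reaches (5,2)(W), (1,2)(W), (5,1)(W), all W → L
(6,3): only reaches (5,3)(W), (1,3)(W), (5,2)(W), all W → L
(8,0): only reaches (7,0)(W), (3,0)(W), all W → L
(8,1): only reaches (7,1)(W), (3,1)(W), (7,0)(W), all W → L
(8,2): only reaches (7,2)(W), (3,2)(W), (7,1)(W), all W → L
(8,3): only reaches (7,3)(W), (3,3)(W), (7,2)(W), all W → L
Every other cell has at least one move into one of the L cells above, so it is W.
(1,4): the move to (0,3) reaches an L cell, so W
(8,2): one of the L cells justified above, so L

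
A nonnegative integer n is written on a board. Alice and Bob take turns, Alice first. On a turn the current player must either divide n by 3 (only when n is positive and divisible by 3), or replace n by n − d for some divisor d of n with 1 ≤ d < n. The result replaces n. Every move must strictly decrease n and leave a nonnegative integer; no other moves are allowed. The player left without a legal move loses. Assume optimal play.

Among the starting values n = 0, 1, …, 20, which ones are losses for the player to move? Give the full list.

0, 1, 4, 7, 9, 11, 13, 15, 17, 19

Positions with no move are L. A position that does have a move is losing for the player to move precisely when every available move leads to a winning position for the opponent. Fill in the labels:
n=0: no move → L
n=1: no move → L
n=2: reaches L-position 1 → W
n=3: reaches L-position 1 → W
n=4: only reaches 2(W), 3(W), all W → L
n=5: reaches L-position 4 → W
n=6: reaches L-position 4 → W
n=7: only reaches 6(W), which is W → L
n=8: reaches L-position 4 → W
n=9: only reaches 3(W), 6(W), 8(W), all W → L
n=10: reaches L-position 9 → W
n=11: only reaches 10(W), which is W → L
n=12: reaches L-position 4 → W
n=13: only reaches 12(W), which is W → L
n=14: reaches L-position 7 → W
n=15: only reaches 5(W), 10(W), 12(W), 14(W), all W → L
n=16: reaches L-position 15 → W
n=17: only reaches 16(W), which is W → L
n=18: reaches L-position 9 → W
n=19: only reaches 18(W), which is W → L
n=20: reaches L-position 15 → W
The losing starting values of n are exactly the entries labelled L in this table (10 of them).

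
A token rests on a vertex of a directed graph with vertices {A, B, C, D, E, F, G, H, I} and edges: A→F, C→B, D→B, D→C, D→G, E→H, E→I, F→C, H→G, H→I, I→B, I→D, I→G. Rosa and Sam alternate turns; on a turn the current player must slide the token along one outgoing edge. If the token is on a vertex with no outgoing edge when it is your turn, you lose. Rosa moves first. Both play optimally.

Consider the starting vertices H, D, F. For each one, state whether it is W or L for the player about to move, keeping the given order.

H: W, D: W, F: L

Use the standard recursion: the mover loses at a terminal position; elsewhere, the mover wins exactly when some move hands the opponent an L position.
Every edge goes from a vertex to one that appears earlier in the order G, B, C, D, I, H, F, A, E, so processing vertices in that order labels each vertex after all of its successors.
G: no outgoing edge → L
B: no outgoing edge → L
C: can move to B, which is L ⇒ W
D: can move to B, which is L ⇒ W
I: can move to B, which is L ⇒ W
H: can move to G, which is L ⇒ W
F: the only move is to C(W), a W ⇒ L
A: can move to F, which is L ⇒ W
E: moves to H(W), I(W); every one is W ⇒ L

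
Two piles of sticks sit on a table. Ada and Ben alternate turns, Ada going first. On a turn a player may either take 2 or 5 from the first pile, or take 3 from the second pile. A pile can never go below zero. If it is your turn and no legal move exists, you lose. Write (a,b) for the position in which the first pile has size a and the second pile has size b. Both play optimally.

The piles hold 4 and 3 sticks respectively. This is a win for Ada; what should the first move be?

Move to (2,3).

Label each position W (a win for the player to move) or L (a loss). A position with no legal move is L; any other position is W exactly when some move reaches an L, and L when every move reaches a W.
No move ever increases a pile, so every position that can arise here has a ≤ 4 and b ≤ 3; it is enough to label the cells with 0 ≤ a ≤ 4 and 0 ≤ b ≤ 3.
Every move lowers a or b (never raises either), so fill the grid row by row in increasing a, and left to right within a row: each cell's successors are then already labelled.
      b=0  b=1  b=2  b=3
a=0:    L    L    L    W
a=1:    L    L    L    W
a=2:    W    W    W    L
a=3:    W    W    W    L
a=4:    L    L    L    W
Cells with no legal move (terminal, hence L): (0,0), (0,1), (0,2), (1,0), (1,1), (1,2).
The remaining L cells, each justified by listing all of its moves:
(2,3): moves to (0,3)(W), (2,0)(W); every one is W ⇒ L
(3,3): moves to (1,3)(W), (3,0)(W); every one is W ⇒ L
(4,0): the only move is to (2,0)(W), a W ⇒ L
(4,1): the only move is to (2,1)(W), a W ⇒ L
(4,2): the only move is to (2,2)(W), a W ⇒ L
Every other cell has at least one move into one of the L cells above, so it is W.
From (4,3), the L positions reachable in one move are: (2,3), (4,0). Any move reaching one of these is winning.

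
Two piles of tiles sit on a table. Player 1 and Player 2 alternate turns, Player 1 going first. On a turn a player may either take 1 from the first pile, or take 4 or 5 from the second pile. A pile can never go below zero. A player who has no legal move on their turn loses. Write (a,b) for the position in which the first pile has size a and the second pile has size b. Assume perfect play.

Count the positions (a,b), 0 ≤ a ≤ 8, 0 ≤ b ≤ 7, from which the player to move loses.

36

Work bottom-up. With no move the player to move loses. Otherwise the position is W if at least one move leads to an L position for the opponent, and L if every move leads to a W.
Every move lowers a or b (never raises either), so fill the grid row by row in increasing a, and left to right within a row: each cell's successors are then already labelled.
      b=0  b=1  b=2  b=3  b=4  b=5  b=6  b=7
a=0:    L    L    L    L    W    W    W    W
a=1:    W    W    W    W    L    L    L    L
a=2:    L    L    L    L    W    W    W    W
a=3:    W    W    W    W    L    L    L    L
a=4:    L    L    L    L    W    W    W    W
a=5:    W    W    W    W    L    L    L    L
a=6:    L    L    L    L    W    W    W    W
a=7:    W    W    W    W    L    L    L    L
a=8:    L    L    L    L    W    W    W    W
Cells with no legal move (terminal, hence L): (0,0), (0,1), (0,2), (0,3).
The remaining L cells, each justified by listing all of its moves:
(1,4): →(0,4)(W), (1,0)(W) — all W, so L
(1,5): →(0,5)(W), (1,1)(W), (1,0)(W) — all W, so L
(1,6): →(0,6)(W), (1,2)(W), (1,1)(W) — all W, so L
(1,7): →(0,7)(W), (1,3)(W), (1,2)(W) — all W, so L
(2,0): →(1,0)(W) only, which is W, so L
(2,1): →(1,1)(W) only, which is W, so L
(2,2): →(1,2)(W) only, which is W, so L
(2,3): →(1,3)(W) only, which is W, so L
(3,4): →(2,4)(W), (3,0)(W) — all W, so L
(3,5): →(2,5)(W), (3,1)(W), (3,0)(W) — all W, so L
(3,6): →(2,6)(W), (3,2)(W), (3,1)(W) — all W, so L
(3,7): →(2,7)(W), (3,3)(W), (3,2)(W) — all W, so L
(4,0): →(3,0)(W) only, which is W, so L
(4,1): →(3,1)(W) only, which is W, so L
(4,2): →(3,2)(W) only, which is W, so L
(4,3): →(3,3)(W) only, which is W, so L
(5,4): →(4,4)(W), (5,0)(W) — all W, so L
(5,5): →(4,5)(W), (5,1)(W), (5,0)(W) — all W, so L
(5,6): →(4,6)(W), (5,2)(W), (5,1)(W) — all W, so L
(5,7): →(4,7)(W), (5,3)(W), (5,2)(W) — all W, so L
(6,0): →(5,0)(W) only, which is W, so L
(6,1): →(5,1)(W) only, which is W, so L
(6,2): →(5,2)(W) only, which is W, so L
(6,3): →(5,3)(W) only, which is W, so L
(7,4): →(6,4)(W), (7,0)(W) — all W, so L
(7,5): →(6,5)(W), (7,1)(W), (7,0)(W) — all W, so L
(7,6): →(6,6)(W), (7,2)(W), (7,1)(W) — all W, so L
(7,7): →(6,7)(W), (7,3)(W), (7,2)(W) — all W, so L
(8,0): →(7,0)(W) only, which is W, so L
(8,1): →(7,1)(W) only, which is W, so L
(8,2): →(7,2)(W) only, which is W, so L
(8,3): →(7,3)(W) only, which is W, so L
Every other cell has at least one move into one of the L cells above, so it is W.
L cells per row: a=0: 4, a=1: 4, a=2: 4, a=3: 4, a=4: 4, a=5: 4, a=6: 4, a=7: 4, a=8: 4; total 36.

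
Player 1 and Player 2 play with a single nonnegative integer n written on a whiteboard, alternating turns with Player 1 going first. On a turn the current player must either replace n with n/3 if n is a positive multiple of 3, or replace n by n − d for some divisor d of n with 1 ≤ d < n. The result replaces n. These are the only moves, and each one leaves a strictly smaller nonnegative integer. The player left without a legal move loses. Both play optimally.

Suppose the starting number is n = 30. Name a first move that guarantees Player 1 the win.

Use the standard recursion: the mover loses at a terminal position; elsewhere, the mover wins exactly when some move hands the opponent an L position.
n=0: no move → L
n=1: no move → L
n=2: can move to 1, which is L ⇒ W
n=3: can move to 1, which is L ⇒ W
n=4: moves to 2(W), 3(W); every one is W ⇒ L
n=5: can move to 4, which is L ⇒ W
n=6: can move to 4, which is L ⇒ W
n=7: the only move is to 6(W), a W ⇒ L
n=8: can move to 4, which is L ⇒ W
n=9: moves to 3(W), 6(W), 8(W); every one is W ⇒ L
n=10: can move to 9, which is L ⇒ W
n=11: the only move is to 10(W), a W ⇒ L
n=12: can move to 4, which is L ⇒ W
n=13: the only move is to 12(W), a W ⇒ L
n=14: can move to 7, which is L ⇒ W
n=15: moves to 5(W), 10(W), 12(W), 14(W); every one is W ⇒ L
n=16: can move to 15, which is L ⇒ W
n=17: the only move is to 16(W), a W ⇒ L
n=18: can move to 9, which is L ⇒ W
n=19: the only move is to 18(W), a W ⇒ L
n=20: can move to 15, which is L ⇒ W
n=21: can move to 7, which is L ⇒ W
n=22: can move to 11, which is L ⇒ W
n=23: the only move is to 22(W), a W ⇒ L
n=24: can move to 23, which is L ⇒ W
n=25: moves to 20(W), 24(W); every one is W ⇒ L
n=26: can move to 13, which is L ⇒ W
n=27: can move to 9, which is L ⇒ W
n=28: moves to 14(W), 21(W), 24(W), 26(W), 27(W); every one is W ⇒ L
n=29: can move to 28, which is L ⇒ W
n=30: can move to 15, which is L ⇒ W
From 30, the L positions reachable in one move are: 15, 25, 28. Any move reaching one of these is winning.

Move to 15.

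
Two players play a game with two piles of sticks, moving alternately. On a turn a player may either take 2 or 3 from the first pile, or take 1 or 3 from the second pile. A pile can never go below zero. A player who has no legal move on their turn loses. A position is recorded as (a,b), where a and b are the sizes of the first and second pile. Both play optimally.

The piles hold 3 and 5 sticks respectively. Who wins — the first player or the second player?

The second player wins.

Use the standard recursion: the mover loses at a terminal position; elsewhere, the mover wins exactly when some move hands the opponent an L position.
No move ever increases a pile, so every position that can arise here has a ≤ 3 and b ≤ 5; it is enough to label the cells with 0 ≤ a ≤ 3 and 0 ≤ b ≤ 5.
Every move lowers a or b (never raises either), so fill the grid row by row in increasing a, and left to right within a row: each cell's successors are then already labelled.
      b=0  b=1  b=2  b=3  b=4  b=5
a=0:    L    W    L    W    L    W
a=1:    L    W    L    W    L    W
a=2:    W    L    W    L    W    L
a=3:    W    L    W    L    W    L
Cells with no legal move (terminal, hence L): (0,0), (1,0).
The remaining L cells, each justified by listing all of its moves:
(0,2): the only move is to (0,1)(W), a W ⇒ L
(0,4): moves to (0,3)(W), (0,1)(W); every one is W ⇒ L
(1,2): the only move is to (1,1)(W), a W ⇒ L
(1,4): moves to (1,3)(W), (1,1)(W); every one is W ⇒ L
(2,1): moves to (0,1)(W), (2,0)(W); every one is W ⇒ L
(2,3): moves to (0,3)(W), (2,2)(W), (2,0)(W); every one is W ⇒ L
(2,5): moves to (0,5)(W), (2,4)(W), (2,2)(W); every one is W ⇒ L
(3,1): moves to (1,1)(W), (0,1)(W), (3,0)(W); every one is W ⇒ L
(3,3): moves to (1,3)(W), (0,3)(W), (3,2)(W), (3,0)(W); every one is W ⇒ L
(3,5): moves to (1,5)(W), (0,5)(W), (3,4)(W), (3,2)(W); every one is W ⇒ L
Every other cell has at least one move into one of the L cells above, so it is W.
The starting position (3,5) is L: whatever the player to move does, the opponent receives a W position.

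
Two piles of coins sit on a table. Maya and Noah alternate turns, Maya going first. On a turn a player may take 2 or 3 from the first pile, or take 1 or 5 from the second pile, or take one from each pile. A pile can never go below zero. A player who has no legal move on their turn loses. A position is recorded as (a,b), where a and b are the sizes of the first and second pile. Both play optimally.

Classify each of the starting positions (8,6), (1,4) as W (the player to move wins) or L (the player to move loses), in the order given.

Compute win/loss labels from the base case upward. A position with no move is L. Any other position is W if it can reach an L in one move, else L.
No move ever increases a pile, so every position that can arise here has a ≤ 8 and b ≤ 6; it is enough to label the cells with 0 ≤ a ≤ 8 and 0 ≤ b ≤ 6.
Every move lowers a or b (never raises either), so fill the grid row by row in increasing a, and left to right within a row: each cell's successors are then already labelled.
      b=0  b=1  b=2  b=3  b=4  b=5  b=6
a=0:    L    W    L    W    L    W    L
a=1:    L    W    L    W    L    W    L
a=2:    W    W    W    W    W    W    W
a=3:    W    L    W    L    W    L    W
a=4:    W    L    W    L    W    L    W
a=5:    L    W    W    W    W    W    W
a=6:    L    W    L    W    L    W    L
a=7:    W    W    L    W    L    W    L
a=8:    W    L    W    W    W    W    W
Cells with no legal move (terminal, hence L): (0,0), (1,0).
The remaining L cells, each justified by listing all of its moves:
(0,2): →(0,1)(W) only, which is W, so L
(0,4): →(0,3)(W) only, which is W, so L
(0,6): →(0,5)(W), (0,1)(W) — all W, so L
(1,2): →(1,1)(W), (0,1)(W) — all W, so L
(1,4): →(1,3)(W), (0,3)(W) — all W, so L
(1,6): →(1,5)(W), (1,1)(W), (0,5)(W) — all W, so L
(3,1): →(1,1)(W), (0,1)(W), (3,0)(W), (2,0)(W) — all W, so L
(3,3): →(1,3)(W), (0,3)(W), (3,2)(W), (2,2)(W) — all W, so L
(3,5): →(1,5)(W), (0,5)(W), (3,4)(W), (3,0)(W), (2,4)(W) — all W, so L
(4,1): →(2,1)(W), (1,1)(W), (4,0)(W), (3,0)(W) — all W, so L
(4,3): →(2,3)(W), (1,3)(W), (4,2)(W), (3,2)(W) — all W, so L
(4,5): →(2,5)(W), (1,5)(W), (4,4)(W), (4,0)(W), (3,4)(W) — all W, so L
(5,0): →(3,0)(W), (2,0)(W) — all W, so L
(6,0): →(4,0)(W), (3,0)(W) — all W, so L
(6,2): →(4,2)(W), (3,2)(W), (6,1)(W), (5,1)(W) — all W, so L
(6,4): →(4,4)(W), (3,4)(W), (6,3)(W), (5,3)(W) — all W, so L
(6,6): →(4,6)(W), (3,6)(W), (6,5)(W), (6,1)(W), (5,5)(W) — all W, so L
(7,2): →(5,2)(W), (4,2)(W), (7,1)(W), (6,1)(W) — all W, so L
(7,4): →(5,4)(W), (4,4)(W), (7,3)(W), (6,3)(W) — all W, so L
(7,6): →(5,6)(W), (4,6)(W), (7,5)(W), (7,1)(W), (6,5)(W) — all W, so L
(8,1): →(6,1)(W), (5,1)(W), (8,0)(W), (7,0)(W) — all W, so L
Every other cell has at least one move into one of the L cells above, so it is W.
(8,6): the move to (6,6) reaches an L cell, so W
(1,4): one of the L cells justified above, so L

(8,6): W, (1,4): L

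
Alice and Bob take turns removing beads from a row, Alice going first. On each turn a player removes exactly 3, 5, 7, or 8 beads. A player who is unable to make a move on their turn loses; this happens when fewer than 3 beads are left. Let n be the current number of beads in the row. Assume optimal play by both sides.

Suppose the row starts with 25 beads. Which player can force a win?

Classify positions by backward induction: terminal positions (no move available) are L. From any other position, the mover wins iff some move reaches an L.
n=0: no move → L
n=1: no move → L
n=2: no move → L
n=3: W (go to 0, an L position)
n=4: W (go to 1, an L position)
n=5: W (go to 2, an L position)
n=6: W (go to 1, an L position)
n=7: W (go to 2, an L position)
n=8: W (go to 1, an L position)
n=9: W (go to 2, an L position)
n=10: W (go to 2, an L position)
n=11: L (options 8(W), 6(W), 4(W), 3(W) are all W)
n=12: L (options 9(W), 7(W), 5(W), 4(W) are all W)
n=13: L (options 10(W), 8(W), 6(W), 5(W) are all W)
n=14: W (go to 11, an L position)
n=15: W (go to 12, an L position)
n=16: W (go to 13, an L position)
n=17: W (go to 12, an L position)
n=18: W (go to 13, an L position)
n=19: W (go to 12, an L position)
n=20: W (go to 13, an L position)
n=21: W (go to 13, an L position)
n=22: L (options 19(W), 17(W), 15(W), 14(W) are all W)
n=23: L (options 20(W), 18(W), 16(W), 15(W) are all W)
n=24: L (options 21(W), 19(W), 17(W), 16(W) are all W)
n=25: W (go to 22, an L position)
From 25 Alice can remove 3, leaving 22, reaching an L position.

Alice wins.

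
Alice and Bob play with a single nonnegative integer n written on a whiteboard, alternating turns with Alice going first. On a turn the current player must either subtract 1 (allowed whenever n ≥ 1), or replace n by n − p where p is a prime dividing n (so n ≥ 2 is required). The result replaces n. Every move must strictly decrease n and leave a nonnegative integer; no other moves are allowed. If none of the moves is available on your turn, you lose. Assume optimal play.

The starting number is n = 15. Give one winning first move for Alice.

Use the standard recursion: the mover loses at a terminal position; elsewhere, the mover wins exactly when some move hands the opponent an L position.
n=0: no move → L
n=1: W (go to 0, an L position)
n=2: W (go to 0, an L position)
n=3: W (go to 0, an L position)
n=4: L (options 2(W), 3(W) are all W)
n=5: W (go to 0, an L position)
n=6: W (go to 4, an L position)
n=7: W (go to 0, an L position)
n=8: L (options 6(W), 7(W) are all W)
n=9: W (go to 8, an L position)
n=10: W (go to 8, an L position)
n=11: W (go to 0, an L position)
n=12: L (options 9(W), 10(W), 11(W) are all W)
n=13: W (go to 0, an L position)
n=14: W (go to 12, an L position)
n=15: W (go to 12, an L position)
From 15, the L positions reachable in one move are: 12.

Move to 12.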